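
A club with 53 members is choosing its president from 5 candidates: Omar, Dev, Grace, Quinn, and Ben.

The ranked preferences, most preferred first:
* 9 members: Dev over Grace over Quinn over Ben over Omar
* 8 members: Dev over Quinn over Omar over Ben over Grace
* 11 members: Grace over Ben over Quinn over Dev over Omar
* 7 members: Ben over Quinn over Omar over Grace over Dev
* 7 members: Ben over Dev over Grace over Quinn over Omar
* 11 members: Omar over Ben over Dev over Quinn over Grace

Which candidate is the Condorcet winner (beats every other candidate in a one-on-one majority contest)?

Ben vs Omar: 34–19
Ben vs Dev: 36–17
Ben vs Grace: 33–20
Ben vs Quinn: 36–17
Ben beats every other candidate.

Ben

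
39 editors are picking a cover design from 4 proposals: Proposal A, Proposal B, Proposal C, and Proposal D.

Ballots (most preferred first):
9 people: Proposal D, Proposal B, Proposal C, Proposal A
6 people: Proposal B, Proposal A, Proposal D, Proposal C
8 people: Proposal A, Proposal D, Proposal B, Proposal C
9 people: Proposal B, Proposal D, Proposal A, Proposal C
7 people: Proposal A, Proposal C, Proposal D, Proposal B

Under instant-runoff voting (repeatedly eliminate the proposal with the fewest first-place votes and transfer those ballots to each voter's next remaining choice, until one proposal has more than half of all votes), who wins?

Proposal B

Round 1: Proposal A 15, Proposal B 15, Proposal C 0, Proposal D 9. Proposal C eliminated.
Round 2: Proposal A 15, Proposal B 15, Proposal D 9. Proposal D eliminated.
Round 3: Proposal A 15, Proposal B 24. Proposal B has a majority (≥20).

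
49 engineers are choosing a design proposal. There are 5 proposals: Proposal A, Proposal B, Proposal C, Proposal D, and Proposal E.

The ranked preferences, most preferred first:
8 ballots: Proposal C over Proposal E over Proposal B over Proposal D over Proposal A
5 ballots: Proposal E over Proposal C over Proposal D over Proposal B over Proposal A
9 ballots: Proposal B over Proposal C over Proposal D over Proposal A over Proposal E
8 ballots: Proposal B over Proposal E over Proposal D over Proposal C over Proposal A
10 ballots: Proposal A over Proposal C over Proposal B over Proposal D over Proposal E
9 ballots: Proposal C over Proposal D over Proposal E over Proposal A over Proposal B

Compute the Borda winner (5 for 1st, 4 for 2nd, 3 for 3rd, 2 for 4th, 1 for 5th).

Proposal C

Proposal A: 8×1 + 5×1 + 9×2 + 8×1 + 10×5 + 9×2 = 107
Proposal B: 8×3 + 5×2 + 9×5 + 8×5 + 10×3 + 9×1 = 158
Proposal C: 8×5 + 5×4 + 9×4 + 8×2 + 10×4 + 9×5 = 197
Proposal D: 8×2 + 5×3 + 9×3 + 8×3 + 10×2 + 9×4 = 138
Proposal E: 8×4 + 5×5 + 9×1 + 8×4 + 10×1 + 9×3 = 135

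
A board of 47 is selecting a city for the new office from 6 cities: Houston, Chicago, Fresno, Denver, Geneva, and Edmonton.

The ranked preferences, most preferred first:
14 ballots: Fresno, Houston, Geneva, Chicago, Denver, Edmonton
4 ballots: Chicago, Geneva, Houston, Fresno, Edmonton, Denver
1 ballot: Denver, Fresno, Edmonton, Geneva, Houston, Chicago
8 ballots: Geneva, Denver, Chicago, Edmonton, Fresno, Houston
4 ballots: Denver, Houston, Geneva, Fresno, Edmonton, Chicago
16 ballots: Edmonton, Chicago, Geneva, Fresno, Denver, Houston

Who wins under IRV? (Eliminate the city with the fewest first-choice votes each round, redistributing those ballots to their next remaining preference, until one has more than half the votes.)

Geneva

Round 1: Houston 0, Chicago 4, Fresno 14, Denver 5, Geneva 8, Edmonton 16. Houston eliminated.
Round 2: Chicago 4, Fresno 14, Denver 5, Geneva 8, Edmonton 16. Chicago eliminated.
Round 3: Fresno 14, Denver 5, Geneva 12, Edmonton 16. Denver eliminated.
Round 4: Fresno 15, Geneva 16, Edmonton 16. Fresno eliminated.
Round 5: Geneva 30, Edmonton 17. Geneva has a majority (≥24).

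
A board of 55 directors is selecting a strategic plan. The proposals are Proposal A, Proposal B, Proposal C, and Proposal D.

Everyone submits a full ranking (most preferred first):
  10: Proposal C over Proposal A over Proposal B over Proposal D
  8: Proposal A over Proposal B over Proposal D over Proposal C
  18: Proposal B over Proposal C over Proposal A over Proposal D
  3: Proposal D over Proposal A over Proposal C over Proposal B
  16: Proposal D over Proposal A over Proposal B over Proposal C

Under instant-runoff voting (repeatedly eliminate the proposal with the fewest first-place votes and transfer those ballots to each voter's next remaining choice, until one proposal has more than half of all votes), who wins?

Proposal B

Round 1: Proposal A 8, Proposal B 18, Proposal C 10, Proposal D 19. Proposal A eliminated.
Round 2: Proposal B 26, Proposal C 10, Proposal D 19. Proposal C eliminated.
Round 3: Proposal B 36, Proposal D 19. Proposal B has a majority (≥28).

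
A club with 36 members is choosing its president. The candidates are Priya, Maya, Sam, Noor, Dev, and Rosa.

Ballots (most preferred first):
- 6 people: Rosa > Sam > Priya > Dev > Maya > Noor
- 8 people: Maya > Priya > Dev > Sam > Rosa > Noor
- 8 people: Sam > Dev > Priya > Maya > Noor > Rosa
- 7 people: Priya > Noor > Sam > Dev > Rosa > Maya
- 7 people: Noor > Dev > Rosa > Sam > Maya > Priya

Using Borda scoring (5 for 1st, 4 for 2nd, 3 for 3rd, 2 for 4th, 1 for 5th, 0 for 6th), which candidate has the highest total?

Priya: 6×3 + 8×4 + 8×3 + 7×5 + 7×0 = 109
Maya: 6×1 + 8×5 + 8×2 + 7×0 + 7×1 = 69
Sam: 6×4 + 8×2 + 8×5 + 7×3 + 7×2 = 115
Noor: 6×0 + 8×0 + 8×1 + 7×4 + 7×5 = 71
Dev: 6×2 + 8×3 + 8×4 + 7×2 + 7×4 = 110
Rosa: 6×5 + 8×1 + 8×0 + 7×1 + 7×3 = 66

Sam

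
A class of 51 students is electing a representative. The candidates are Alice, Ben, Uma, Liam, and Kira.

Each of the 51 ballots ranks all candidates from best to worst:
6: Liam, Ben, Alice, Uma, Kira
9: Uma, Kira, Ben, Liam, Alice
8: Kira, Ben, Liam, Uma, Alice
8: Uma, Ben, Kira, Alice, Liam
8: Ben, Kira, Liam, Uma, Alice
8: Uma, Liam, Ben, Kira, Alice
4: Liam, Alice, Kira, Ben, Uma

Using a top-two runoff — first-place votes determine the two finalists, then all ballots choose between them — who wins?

Round 1 first-place votes: Alice 0, Ben 8, Uma 25, Liam 10, Kira 8. Uma and Liam advance.
Runoff: Uma is ranked above Liam on 25 ballots, Liam above Uma on 26.

Liam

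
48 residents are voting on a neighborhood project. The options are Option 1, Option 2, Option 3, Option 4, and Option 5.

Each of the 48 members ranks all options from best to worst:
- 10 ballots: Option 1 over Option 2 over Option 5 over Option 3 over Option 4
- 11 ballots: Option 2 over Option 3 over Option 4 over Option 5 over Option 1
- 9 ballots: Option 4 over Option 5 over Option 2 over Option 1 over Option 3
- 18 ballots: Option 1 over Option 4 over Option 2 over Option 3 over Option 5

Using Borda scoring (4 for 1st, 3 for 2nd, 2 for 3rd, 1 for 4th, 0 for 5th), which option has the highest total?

Option 1: 10×4 + 11×0 + 9×1 + 18×4 = 121
Option 2: 10×3 + 11×4 + 9×2 + 18×2 = 128
Option 3: 10×1 + 11×3 + 9×0 + 18×1 = 61
Option 4: 10×0 + 11×2 + 9×4 + 18×3 = 112
Option 5: 10×2 + 11×1 + 9×3 + 18×0 = 58

Option 2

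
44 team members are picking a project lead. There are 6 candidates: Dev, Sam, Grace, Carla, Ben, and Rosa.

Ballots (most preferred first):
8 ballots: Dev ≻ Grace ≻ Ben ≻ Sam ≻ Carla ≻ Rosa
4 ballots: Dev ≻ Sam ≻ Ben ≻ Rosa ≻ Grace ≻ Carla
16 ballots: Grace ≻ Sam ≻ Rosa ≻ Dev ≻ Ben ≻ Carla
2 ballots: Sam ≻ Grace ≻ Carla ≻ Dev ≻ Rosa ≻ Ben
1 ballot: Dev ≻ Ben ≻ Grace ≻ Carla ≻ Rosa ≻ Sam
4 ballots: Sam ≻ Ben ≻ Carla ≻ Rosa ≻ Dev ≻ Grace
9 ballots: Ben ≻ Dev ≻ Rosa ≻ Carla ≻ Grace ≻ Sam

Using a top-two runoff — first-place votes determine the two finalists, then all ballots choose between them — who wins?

Round 1 first-place votes: Dev 13, Sam 6, Grace 16, Carla 0, Ben 9, Rosa 0. Grace and Dev advance.
Runoff: Grace is ranked above Dev on 18 ballots, Dev above Grace on 26.

Dev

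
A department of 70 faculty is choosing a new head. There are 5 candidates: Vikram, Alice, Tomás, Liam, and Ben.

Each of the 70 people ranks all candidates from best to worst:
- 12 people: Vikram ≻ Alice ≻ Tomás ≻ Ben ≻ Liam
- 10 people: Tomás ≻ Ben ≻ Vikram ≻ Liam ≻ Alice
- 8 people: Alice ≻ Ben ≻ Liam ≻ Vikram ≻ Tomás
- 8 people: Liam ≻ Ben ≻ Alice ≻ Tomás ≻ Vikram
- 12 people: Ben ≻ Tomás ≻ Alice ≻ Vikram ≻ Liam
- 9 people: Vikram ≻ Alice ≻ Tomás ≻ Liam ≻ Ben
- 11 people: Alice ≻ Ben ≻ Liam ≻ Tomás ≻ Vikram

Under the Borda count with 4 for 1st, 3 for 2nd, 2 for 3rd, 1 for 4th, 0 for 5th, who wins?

Vikram: 12×4 + 10×2 + 8×1 + 8×0 + 12×1 + 9×4 + 11×0 = 124
Alice: 12×3 + 10×0 + 8×4 + 8×2 + 12×2 + 9×3 + 11×4 = 179
Tomás: 12×2 + 10×4 + 8×0 + 8×1 + 12×3 + 9×2 + 11×1 = 137
Liam: 12×0 + 10×1 + 8×2 + 8×4 + 12×0 + 9×1 + 11×2 = 89
Ben: 12×1 + 10×3 + 8×3 + 8×3 + 12×4 + 9×0 + 11×3 = 171

Alice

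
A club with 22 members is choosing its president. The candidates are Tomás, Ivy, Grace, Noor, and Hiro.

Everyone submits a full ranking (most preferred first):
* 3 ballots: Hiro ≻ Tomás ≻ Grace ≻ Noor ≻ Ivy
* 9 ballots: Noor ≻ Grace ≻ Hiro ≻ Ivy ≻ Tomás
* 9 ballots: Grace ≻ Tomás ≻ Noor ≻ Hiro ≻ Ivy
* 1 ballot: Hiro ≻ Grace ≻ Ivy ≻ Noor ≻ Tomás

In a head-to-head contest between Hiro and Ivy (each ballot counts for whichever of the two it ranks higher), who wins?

Hiro

Hiro is ranked above Ivy on 22 ballots; Ivy above Hiro on 0.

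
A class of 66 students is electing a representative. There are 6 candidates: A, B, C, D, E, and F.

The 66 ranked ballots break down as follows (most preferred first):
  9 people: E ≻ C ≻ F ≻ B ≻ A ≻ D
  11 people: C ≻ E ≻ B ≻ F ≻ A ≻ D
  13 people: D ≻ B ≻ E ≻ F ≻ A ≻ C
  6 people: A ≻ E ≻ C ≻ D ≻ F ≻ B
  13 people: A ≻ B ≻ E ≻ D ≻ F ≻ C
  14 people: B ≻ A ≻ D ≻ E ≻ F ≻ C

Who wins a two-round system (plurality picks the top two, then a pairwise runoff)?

Round 1 first-place votes: A 19, B 14, C 11, D 13, E 9, F 0. A and B advance.
Runoff: A is ranked above B on 19 ballots, B above A on 47.

B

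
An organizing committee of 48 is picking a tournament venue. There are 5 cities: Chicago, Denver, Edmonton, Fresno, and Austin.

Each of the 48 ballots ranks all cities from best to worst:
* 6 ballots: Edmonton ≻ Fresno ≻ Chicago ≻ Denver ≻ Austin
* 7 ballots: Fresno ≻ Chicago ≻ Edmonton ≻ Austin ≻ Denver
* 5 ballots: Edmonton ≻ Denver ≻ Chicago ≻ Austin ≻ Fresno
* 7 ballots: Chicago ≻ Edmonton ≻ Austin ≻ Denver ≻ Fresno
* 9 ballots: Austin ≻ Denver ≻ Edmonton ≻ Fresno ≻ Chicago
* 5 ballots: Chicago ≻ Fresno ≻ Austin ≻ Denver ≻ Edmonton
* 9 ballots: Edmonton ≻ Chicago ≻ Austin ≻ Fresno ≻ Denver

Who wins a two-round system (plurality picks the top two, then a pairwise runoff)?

Edmonton

Round 1 first-place votes: Chicago 12, Denver 0, Edmonton 20, Fresno 7, Austin 9. Edmonton and Chicago advance.
Runoff: Edmonton is ranked above Chicago on 29 ballots, Chicago above Edmonton on 19.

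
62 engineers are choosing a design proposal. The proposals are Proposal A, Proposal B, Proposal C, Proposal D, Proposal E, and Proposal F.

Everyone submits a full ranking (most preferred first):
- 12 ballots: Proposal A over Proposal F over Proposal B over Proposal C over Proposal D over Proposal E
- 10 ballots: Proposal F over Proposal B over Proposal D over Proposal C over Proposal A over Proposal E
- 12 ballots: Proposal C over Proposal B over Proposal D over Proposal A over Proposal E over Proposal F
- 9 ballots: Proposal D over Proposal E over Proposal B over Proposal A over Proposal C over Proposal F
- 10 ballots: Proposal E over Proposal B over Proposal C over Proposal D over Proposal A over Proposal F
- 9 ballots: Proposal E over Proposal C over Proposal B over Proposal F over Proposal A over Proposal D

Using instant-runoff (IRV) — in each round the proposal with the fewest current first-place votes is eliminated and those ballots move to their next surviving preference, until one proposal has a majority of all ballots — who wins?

Proposal C

Round 1: Proposal A 12, Proposal B 0, Proposal C 12, Proposal D 9, Proposal E 19, Proposal F 10. Proposal B eliminated.
Round 2: Proposal A 12, Proposal C 12, Proposal D 9, Proposal E 19, Proposal F 10. Proposal D eliminated.
Round 3: Proposal A 12, Proposal C 12, Proposal E 28, Proposal F 10. Proposal F eliminated.
Round 4: Proposal A 12, Proposal C 22, Proposal E 28. Proposal A eliminated.
Round 5: Proposal C 34, Proposal E 28. Proposal C has a majority (≥32).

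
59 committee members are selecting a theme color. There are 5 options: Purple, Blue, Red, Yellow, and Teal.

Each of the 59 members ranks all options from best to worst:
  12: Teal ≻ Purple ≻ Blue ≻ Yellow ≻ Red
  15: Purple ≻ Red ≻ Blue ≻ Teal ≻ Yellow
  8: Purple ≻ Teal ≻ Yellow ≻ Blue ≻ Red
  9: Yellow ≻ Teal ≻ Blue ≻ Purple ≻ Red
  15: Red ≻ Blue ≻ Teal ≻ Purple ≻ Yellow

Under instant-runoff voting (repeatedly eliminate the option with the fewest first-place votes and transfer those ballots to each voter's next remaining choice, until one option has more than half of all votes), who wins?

Round 1: Purple 23, Blue 0, Red 15, Yellow 9, Teal 12. Blue eliminated.
Round 2: Purple 23, Red 15, Yellow 9, Teal 12. Yellow eliminated.
Round 3: Purple 23, Red 15, Teal 21. Red eliminated.
Round 4: Purple 23, Teal 36. Teal has a majority (≥30).

Teal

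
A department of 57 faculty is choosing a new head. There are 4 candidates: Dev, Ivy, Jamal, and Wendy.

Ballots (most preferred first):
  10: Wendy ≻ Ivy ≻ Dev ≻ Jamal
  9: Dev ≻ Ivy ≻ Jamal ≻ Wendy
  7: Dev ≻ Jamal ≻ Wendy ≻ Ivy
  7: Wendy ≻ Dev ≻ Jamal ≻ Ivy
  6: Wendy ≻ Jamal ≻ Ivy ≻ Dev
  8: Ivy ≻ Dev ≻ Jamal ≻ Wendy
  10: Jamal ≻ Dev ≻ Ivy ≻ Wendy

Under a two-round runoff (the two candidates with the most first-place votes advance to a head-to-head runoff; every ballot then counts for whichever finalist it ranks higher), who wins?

Dev

Round 1 first-place votes: Dev 16, Ivy 8, Jamal 10, Wendy 23. Wendy and Dev advance.
Runoff: Wendy is ranked above Dev on 23 ballots, Dev above Wendy on 34.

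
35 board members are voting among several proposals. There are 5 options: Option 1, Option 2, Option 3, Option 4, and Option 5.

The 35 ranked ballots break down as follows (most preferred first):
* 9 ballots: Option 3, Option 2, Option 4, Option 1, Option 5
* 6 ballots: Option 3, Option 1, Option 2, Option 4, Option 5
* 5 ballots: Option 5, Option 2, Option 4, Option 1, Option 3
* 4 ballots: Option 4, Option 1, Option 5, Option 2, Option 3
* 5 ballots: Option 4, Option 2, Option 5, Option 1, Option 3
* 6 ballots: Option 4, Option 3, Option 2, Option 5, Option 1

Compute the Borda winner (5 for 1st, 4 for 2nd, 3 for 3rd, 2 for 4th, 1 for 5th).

Option 4

Option 1: 9×2 + 6×4 + 5×2 + 4×4 + 5×2 + 6×1 = 84
Option 2: 9×4 + 6×3 + 5×4 + 4×2 + 5×4 + 6×3 = 120
Option 3: 9×5 + 6×5 + 5×1 + 4×1 + 5×1 + 6×4 = 113
Option 4: 9×3 + 6×2 + 5×3 + 4×5 + 5×5 + 6×5 = 129
Option 5: 9×1 + 6×1 + 5×5 + 4×3 + 5×3 + 6×2 = 79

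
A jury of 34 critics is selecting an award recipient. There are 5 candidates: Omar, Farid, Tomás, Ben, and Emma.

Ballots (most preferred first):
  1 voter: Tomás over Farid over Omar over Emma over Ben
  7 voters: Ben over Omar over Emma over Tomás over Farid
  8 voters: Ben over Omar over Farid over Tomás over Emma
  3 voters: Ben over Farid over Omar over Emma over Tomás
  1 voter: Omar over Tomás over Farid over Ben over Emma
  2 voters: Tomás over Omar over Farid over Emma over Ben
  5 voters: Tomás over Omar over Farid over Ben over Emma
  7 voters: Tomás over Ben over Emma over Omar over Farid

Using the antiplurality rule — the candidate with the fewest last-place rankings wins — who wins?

Omar

Last-place votes: Omar 0, Farid 14, Tomás 3, Ben 3, Emma 14.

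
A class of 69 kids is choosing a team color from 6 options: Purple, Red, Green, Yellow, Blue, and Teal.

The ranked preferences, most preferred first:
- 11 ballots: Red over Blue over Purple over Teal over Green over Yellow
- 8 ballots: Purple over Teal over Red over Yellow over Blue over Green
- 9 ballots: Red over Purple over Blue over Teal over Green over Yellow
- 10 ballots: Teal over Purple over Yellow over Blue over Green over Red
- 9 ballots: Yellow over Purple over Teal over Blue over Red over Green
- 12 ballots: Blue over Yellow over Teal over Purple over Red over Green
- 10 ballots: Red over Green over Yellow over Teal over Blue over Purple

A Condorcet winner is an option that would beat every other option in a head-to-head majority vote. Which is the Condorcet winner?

Purple vs Red: 39–30
Purple vs Green: 59–10
Purple vs Yellow: 38–31
Purple vs Blue: 36–33
Purple vs Teal: 37–32
Purple beats every other option.

Purple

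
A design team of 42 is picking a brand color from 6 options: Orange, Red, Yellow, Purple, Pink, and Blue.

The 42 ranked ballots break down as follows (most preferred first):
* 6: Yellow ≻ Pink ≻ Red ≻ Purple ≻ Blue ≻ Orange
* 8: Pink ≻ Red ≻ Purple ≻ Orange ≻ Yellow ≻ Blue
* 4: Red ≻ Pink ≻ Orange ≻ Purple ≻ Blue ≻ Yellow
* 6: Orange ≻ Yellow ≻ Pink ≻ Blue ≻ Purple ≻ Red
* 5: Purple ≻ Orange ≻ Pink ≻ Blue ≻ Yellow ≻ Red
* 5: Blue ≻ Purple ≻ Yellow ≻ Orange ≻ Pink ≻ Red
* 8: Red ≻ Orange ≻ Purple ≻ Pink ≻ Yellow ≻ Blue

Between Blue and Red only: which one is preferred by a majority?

Red

Blue is ranked above Red on 16 ballots; Red above Blue on 26.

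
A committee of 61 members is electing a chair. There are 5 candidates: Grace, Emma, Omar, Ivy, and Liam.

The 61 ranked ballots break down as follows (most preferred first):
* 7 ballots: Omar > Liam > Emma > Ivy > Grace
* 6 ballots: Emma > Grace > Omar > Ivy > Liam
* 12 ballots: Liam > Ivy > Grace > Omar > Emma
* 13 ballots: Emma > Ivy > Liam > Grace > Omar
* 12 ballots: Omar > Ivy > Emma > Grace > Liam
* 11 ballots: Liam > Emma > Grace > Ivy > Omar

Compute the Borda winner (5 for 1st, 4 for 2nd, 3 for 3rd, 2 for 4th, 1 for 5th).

Grace: 7×1 + 6×4 + 12×3 + 13×2 + 12×2 + 11×3 = 150
Emma: 7×3 + 6×5 + 12×1 + 13×5 + 12×3 + 11×4 = 208
Omar: 7×5 + 6×3 + 12×2 + 13×1 + 12×5 + 11×1 = 161
Ivy: 7×2 + 6×2 + 12×4 + 13×4 + 12×4 + 11×2 = 196
Liam: 7×4 + 6×1 + 12×5 + 13×3 + 12×1 + 11×5 = 200

Emma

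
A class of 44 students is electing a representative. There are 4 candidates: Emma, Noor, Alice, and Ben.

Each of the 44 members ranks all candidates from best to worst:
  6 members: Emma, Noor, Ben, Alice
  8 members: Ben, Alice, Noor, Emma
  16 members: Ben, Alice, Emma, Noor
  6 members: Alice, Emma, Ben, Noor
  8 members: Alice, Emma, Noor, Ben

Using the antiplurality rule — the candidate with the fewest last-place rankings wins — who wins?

Last-place votes: Emma 8, Noor 22, Alice 6, Ben 8.

Alice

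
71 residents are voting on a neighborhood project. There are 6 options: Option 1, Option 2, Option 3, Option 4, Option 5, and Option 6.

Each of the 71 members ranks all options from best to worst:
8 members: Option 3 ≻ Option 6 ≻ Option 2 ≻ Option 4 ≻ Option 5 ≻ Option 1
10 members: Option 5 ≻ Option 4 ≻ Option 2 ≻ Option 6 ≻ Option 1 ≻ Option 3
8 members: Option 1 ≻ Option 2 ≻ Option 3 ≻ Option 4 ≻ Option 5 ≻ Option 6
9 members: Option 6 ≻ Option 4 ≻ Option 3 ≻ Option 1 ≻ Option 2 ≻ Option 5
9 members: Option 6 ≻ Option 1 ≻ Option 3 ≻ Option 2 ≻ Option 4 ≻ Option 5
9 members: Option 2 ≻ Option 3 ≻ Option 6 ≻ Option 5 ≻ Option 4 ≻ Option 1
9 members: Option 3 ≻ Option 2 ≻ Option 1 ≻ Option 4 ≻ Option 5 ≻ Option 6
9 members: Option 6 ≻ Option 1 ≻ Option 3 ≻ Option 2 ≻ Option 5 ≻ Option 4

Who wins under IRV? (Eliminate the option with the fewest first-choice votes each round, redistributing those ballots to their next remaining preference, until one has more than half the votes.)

Option 2

Round 1: Option 1 8, Option 2 9, Option 3 17, Option 4 0, Option 5 10, Option 6 27. Option 4 eliminated.
Round 2: Option 1 8, Option 2 9, Option 3 17, Option 5 10, Option 6 27. Option 1 eliminated.
Round 3: Option 2 17, Option 3 17, Option 5 10, Option 6 27. Option 5 eliminated.
Round 4: Option 2 27, Option 3 17, Option 6 27. Option 3 eliminated.
Round 5: Option 2 36, Option 6 35. Option 2 has a majority (≥36).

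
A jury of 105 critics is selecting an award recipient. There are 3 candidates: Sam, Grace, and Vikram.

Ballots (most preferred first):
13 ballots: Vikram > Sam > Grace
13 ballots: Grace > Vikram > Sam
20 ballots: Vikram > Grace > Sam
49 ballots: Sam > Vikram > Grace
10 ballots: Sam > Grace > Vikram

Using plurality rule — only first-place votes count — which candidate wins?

First-place votes: Sam 59, Grace 13, Vikram 33.

Sam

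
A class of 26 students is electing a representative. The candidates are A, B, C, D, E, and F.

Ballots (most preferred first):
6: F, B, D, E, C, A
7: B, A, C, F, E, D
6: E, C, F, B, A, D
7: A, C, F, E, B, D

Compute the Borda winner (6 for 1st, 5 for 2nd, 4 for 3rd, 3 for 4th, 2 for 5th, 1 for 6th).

F

A: 6×1 + 7×5 + 6×2 + 7×6 = 95
B: 6×5 + 7×6 + 6×3 + 7×2 = 104
C: 6×2 + 7×4 + 6×5 + 7×5 = 105
D: 6×4 + 7×1 + 6×1 + 7×1 = 44
E: 6×3 + 7×2 + 6×6 + 7×3 = 89
F: 6×6 + 7×3 + 6×4 + 7×4 = 109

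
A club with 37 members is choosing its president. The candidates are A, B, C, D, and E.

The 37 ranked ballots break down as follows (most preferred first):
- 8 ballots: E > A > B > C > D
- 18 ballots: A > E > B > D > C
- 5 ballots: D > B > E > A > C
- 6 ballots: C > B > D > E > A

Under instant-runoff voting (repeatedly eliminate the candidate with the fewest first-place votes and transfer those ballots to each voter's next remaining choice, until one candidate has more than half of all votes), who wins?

E

Round 1: A 18, B 0, C 6, D 5, E 8. B eliminated.
Round 2: A 18, C 6, D 5, E 8. D eliminated.
Round 3: A 18, C 6, E 13. C eliminated.
Round 4: A 18, E 19. E has a majority (≥19).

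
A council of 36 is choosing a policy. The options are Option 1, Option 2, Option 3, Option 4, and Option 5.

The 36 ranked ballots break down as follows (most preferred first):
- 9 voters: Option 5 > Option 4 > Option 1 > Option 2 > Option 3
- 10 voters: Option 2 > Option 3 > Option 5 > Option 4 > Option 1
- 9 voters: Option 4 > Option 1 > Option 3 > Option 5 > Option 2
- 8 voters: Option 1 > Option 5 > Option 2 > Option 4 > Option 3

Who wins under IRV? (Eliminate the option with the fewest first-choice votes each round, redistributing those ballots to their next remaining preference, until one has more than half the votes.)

Option 5

Round 1: Option 1 8, Option 2 10, Option 3 0, Option 4 9, Option 5 9. Option 3 eliminated.
Round 2: Option 1 8, Option 2 10, Option 4 9, Option 5 9. Option 1 eliminated.
Round 3: Option 2 10, Option 4 9, Option 5 17. Option 4 eliminated.
Round 4: Option 2 10, Option 5 26. Option 5 has a majority (≥19).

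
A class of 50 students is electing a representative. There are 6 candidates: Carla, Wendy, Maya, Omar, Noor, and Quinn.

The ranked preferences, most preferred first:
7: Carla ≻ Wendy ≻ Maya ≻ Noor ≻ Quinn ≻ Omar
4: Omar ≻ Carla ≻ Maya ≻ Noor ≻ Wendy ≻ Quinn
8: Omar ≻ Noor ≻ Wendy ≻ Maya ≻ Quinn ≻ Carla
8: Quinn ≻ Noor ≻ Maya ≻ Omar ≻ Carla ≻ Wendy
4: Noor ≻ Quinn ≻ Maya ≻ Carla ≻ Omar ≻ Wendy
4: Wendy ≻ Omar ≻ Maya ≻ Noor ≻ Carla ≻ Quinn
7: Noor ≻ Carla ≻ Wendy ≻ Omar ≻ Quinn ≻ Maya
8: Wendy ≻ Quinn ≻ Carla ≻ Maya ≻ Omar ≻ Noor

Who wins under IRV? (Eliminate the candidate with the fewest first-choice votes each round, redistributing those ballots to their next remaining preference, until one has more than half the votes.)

Round 1: Carla 7, Wendy 12, Maya 0, Omar 12, Noor 11, Quinn 8. Maya eliminated.
Round 2: Carla 7, Wendy 12, Omar 12, Noor 11, Quinn 8. Carla eliminated.
Round 3: Wendy 19, Omar 12, Noor 11, Quinn 8. Quinn eliminated.
Round 4: Wendy 19, Omar 12, Noor 19. Omar eliminated.
Round 5: Wendy 19, Noor 31. Noor has a majority (≥26).

Noor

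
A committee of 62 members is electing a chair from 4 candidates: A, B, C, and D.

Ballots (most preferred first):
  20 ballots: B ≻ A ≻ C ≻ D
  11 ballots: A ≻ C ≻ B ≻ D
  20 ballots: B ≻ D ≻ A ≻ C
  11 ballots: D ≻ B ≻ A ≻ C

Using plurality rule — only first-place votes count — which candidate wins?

B

First-place votes: A 11, B 40, C 0, D 11.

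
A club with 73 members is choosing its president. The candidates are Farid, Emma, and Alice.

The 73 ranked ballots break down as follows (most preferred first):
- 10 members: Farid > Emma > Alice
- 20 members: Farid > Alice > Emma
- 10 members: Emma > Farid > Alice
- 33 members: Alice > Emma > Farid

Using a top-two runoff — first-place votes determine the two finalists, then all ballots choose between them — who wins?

Round 1 first-place votes: Farid 30, Emma 10, Alice 33. Alice and Farid advance.
Runoff: Alice is ranked above Farid on 33 ballots, Farid above Alice on 40.

Farid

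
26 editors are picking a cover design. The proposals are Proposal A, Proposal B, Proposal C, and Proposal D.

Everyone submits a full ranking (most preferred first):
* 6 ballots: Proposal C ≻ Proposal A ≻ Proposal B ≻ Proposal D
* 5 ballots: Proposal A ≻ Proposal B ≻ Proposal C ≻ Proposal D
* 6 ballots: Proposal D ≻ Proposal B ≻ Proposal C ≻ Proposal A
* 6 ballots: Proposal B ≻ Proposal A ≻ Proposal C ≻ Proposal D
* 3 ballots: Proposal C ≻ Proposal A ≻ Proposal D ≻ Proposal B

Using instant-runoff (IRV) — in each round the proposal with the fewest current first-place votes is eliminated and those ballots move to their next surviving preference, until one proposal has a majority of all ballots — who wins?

Round 1: Proposal A 5, Proposal B 6, Proposal C 9, Proposal D 6. Proposal A eliminated.
Round 2: Proposal B 11, Proposal C 9, Proposal D 6. Proposal D eliminated.
Round 3: Proposal B 17, Proposal C 9. Proposal B has a majority (≥14).

Proposal B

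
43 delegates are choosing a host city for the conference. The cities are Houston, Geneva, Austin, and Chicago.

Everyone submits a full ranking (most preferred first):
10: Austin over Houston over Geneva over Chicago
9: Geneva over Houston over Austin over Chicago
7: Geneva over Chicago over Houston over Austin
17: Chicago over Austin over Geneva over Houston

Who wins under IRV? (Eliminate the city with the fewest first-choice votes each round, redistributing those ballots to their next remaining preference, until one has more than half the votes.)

Geneva

Round 1: Houston 0, Geneva 16, Austin 10, Chicago 17. Houston eliminated.
Round 2: Geneva 16, Austin 10, Chicago 17. Austin eliminated.
Round 3: Geneva 26, Chicago 17. Geneva has a majority (≥22).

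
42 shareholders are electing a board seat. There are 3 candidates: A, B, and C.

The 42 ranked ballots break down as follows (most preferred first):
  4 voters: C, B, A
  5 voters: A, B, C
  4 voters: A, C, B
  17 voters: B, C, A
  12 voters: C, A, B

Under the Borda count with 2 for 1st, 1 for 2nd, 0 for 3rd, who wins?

C

A: 4×0 + 5×2 + 4×2 + 17×0 + 12×1 = 30
B: 4×1 + 5×1 + 4×0 + 17×2 + 12×0 = 43
C: 4×2 + 5×0 + 4×1 + 17×1 + 12×2 = 53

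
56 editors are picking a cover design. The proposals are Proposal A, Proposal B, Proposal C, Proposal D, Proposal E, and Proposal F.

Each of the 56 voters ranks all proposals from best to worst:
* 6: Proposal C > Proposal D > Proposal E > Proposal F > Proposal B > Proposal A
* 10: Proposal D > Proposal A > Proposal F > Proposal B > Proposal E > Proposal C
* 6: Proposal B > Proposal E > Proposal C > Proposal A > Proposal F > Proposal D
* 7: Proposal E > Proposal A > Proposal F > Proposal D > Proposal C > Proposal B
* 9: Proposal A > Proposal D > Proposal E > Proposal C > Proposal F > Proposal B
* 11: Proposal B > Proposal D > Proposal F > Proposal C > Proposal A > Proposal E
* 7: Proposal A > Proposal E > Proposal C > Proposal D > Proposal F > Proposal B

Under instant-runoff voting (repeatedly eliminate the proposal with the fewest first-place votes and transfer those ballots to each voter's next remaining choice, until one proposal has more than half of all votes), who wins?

Round 1: Proposal A 16, Proposal B 17, Proposal C 6, Proposal D 10, Proposal E 7, Proposal F 0. Proposal F eliminated.
Round 2: Proposal A 16, Proposal B 17, Proposal C 6, Proposal D 10, Proposal E 7. Proposal C eliminated.
Round 3: Proposal A 16, Proposal B 17, Proposal D 16, Proposal E 7. Proposal E eliminated.
Round 4: Proposal A 23, Proposal B 17, Proposal D 16. Proposal D eliminated.
Round 5: Proposal A 33, Proposal B 23. Proposal A has a majority (≥29).

Proposal A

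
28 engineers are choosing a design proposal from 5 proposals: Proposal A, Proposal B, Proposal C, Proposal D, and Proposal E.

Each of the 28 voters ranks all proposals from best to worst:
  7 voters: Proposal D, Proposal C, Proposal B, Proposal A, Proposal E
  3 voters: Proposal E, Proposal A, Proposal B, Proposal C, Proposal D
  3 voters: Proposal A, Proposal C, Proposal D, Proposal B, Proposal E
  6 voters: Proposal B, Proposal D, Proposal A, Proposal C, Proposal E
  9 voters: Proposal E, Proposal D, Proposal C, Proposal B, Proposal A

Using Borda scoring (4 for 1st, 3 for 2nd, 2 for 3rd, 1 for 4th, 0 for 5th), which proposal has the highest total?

Proposal D

Proposal A: 7×1 + 3×3 + 3×4 + 6×2 + 9×0 = 40
Proposal B: 7×2 + 3×2 + 3×1 + 6×4 + 9×1 = 56
Proposal C: 7×3 + 3×1 + 3×3 + 6×1 + 9×2 = 57
Proposal D: 7×4 + 3×0 + 3×2 + 6×3 + 9×3 = 79
Proposal E: 7×0 + 3×4 + 3×0 + 6×0 + 9×4 = 48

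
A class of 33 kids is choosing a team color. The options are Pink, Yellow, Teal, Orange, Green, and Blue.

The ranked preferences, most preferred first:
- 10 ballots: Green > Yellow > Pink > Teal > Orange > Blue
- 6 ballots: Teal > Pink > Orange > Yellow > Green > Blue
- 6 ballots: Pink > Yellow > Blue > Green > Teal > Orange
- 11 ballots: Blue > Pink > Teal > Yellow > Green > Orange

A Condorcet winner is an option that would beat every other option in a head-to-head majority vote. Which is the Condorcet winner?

Pink

Pink vs Yellow: 23–10
Pink vs Teal: 27–6
Pink vs Orange: 33–0
Pink vs Green: 23–10
Pink vs Blue: 22–11
Pink beats every other option.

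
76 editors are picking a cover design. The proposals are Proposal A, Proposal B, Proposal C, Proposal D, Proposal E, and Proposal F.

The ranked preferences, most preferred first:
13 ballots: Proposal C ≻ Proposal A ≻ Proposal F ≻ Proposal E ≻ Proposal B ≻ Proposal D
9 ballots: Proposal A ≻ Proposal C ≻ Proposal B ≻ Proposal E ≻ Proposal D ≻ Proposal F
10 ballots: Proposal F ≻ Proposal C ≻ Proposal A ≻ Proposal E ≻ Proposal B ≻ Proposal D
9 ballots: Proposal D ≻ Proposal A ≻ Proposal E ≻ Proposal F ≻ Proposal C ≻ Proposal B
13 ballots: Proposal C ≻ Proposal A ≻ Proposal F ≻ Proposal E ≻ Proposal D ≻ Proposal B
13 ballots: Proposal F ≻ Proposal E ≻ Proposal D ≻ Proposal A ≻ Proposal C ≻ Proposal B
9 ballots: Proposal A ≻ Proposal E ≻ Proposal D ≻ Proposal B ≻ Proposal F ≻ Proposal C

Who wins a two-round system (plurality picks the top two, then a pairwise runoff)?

Proposal F

Round 1 first-place votes: Proposal A 18, Proposal B 0, Proposal C 26, Proposal D 9, Proposal E 0, Proposal F 23. Proposal C and Proposal F advance.
Runoff: Proposal C is ranked above Proposal F on 35 ballots, Proposal F above Proposal C on 41.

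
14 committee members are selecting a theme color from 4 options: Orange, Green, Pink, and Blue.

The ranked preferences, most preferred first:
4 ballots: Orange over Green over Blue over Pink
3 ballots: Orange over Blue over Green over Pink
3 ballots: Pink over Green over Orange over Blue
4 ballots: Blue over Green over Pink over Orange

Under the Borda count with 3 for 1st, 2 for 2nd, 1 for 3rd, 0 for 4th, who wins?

Green

Orange: 4×3 + 3×3 + 3×1 + 4×0 = 24
Green: 4×2 + 3×1 + 3×2 + 4×2 = 25
Pink: 4×0 + 3×0 + 3×3 + 4×1 = 13
Blue: 4×1 + 3×2 + 3×0 + 4×3 = 22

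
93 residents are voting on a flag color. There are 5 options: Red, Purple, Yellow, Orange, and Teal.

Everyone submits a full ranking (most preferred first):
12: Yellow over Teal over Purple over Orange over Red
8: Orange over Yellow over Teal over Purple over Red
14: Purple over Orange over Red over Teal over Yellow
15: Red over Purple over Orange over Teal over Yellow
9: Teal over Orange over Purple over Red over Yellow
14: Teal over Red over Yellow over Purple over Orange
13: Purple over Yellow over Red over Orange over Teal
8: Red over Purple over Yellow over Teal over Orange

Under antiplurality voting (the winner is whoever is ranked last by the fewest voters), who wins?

Last-place votes: Red 20, Purple 0, Yellow 38, Orange 22, Teal 13.

Purple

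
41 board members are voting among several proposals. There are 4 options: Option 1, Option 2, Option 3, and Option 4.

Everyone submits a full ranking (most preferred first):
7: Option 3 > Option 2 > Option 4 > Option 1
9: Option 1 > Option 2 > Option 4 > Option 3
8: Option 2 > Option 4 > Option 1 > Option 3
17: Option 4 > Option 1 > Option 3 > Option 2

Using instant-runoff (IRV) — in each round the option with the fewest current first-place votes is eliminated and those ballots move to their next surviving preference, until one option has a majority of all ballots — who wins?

Round 1: Option 1 9, Option 2 8, Option 3 7, Option 4 17. Option 3 eliminated.
Round 2: Option 1 9, Option 2 15, Option 4 17. Option 1 eliminated.
Round 3: Option 2 24, Option 4 17. Option 2 has a majority (≥21).

Option 2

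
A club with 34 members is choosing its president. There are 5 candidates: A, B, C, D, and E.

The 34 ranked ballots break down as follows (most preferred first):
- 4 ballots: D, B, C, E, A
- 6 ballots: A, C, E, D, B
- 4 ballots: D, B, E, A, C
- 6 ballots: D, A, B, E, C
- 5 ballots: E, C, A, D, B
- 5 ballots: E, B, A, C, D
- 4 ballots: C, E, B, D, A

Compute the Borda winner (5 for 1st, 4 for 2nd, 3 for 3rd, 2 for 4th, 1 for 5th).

E

A: 4×1 + 6×5 + 4×2 + 6×4 + 5×3 + 5×3 + 4×1 = 100
B: 4×4 + 6×1 + 4×4 + 6×3 + 5×1 + 5×4 + 4×3 = 93
C: 4×3 + 6×4 + 4×1 + 6×1 + 5×4 + 5×2 + 4×5 = 96
D: 4×5 + 6×2 + 4×5 + 6×5 + 5×2 + 5×1 + 4×2 = 105
E: 4×2 + 6×3 + 4×3 + 6×2 + 5×5 + 5×5 + 4×4 = 116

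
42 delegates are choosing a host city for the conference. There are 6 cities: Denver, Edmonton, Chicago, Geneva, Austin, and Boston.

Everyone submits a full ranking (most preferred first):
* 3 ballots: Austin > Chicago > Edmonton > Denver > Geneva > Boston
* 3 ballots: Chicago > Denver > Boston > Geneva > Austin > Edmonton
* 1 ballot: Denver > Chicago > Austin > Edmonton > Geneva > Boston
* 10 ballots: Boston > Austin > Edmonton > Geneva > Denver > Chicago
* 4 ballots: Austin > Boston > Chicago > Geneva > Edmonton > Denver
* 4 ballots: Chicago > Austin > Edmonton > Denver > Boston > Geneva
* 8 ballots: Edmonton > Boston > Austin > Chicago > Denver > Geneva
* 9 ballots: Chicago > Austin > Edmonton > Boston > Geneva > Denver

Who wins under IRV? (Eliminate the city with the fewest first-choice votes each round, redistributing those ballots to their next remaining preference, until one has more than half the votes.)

Round 1: Denver 1, Edmonton 8, Chicago 16, Geneva 0, Austin 7, Boston 10. Geneva eliminated.
Round 2: Denver 1, Edmonton 8, Chicago 16, Austin 7, Boston 10. Denver eliminated.
Round 3: Edmonton 8, Chicago 17, Austin 7, Boston 10. Austin eliminated.
Round 4: Edmonton 8, Chicago 20, Boston 14. Edmonton eliminated.
Round 5: Chicago 20, Boston 22. Boston has a majority (≥22).

Boston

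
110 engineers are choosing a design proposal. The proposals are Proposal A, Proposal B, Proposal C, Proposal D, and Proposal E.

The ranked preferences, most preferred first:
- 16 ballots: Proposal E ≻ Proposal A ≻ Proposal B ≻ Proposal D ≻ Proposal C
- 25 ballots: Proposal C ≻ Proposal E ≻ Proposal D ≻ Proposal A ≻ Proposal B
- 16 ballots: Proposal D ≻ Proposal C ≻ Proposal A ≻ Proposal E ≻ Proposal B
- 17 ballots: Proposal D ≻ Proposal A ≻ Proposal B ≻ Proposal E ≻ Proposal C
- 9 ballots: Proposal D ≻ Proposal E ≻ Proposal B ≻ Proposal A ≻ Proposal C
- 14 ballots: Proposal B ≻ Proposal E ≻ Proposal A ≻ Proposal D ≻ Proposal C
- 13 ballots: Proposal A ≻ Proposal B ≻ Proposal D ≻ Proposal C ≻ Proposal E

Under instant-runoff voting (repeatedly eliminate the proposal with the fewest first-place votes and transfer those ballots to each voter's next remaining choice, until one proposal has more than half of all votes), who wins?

Proposal D

Round 1: Proposal A 13, Proposal B 14, Proposal C 25, Proposal D 42, Proposal E 16. Proposal A eliminated.
Round 2: Proposal B 27, Proposal C 25, Proposal D 42, Proposal E 16. Proposal E eliminated.
Round 3: Proposal B 43, Proposal C 25, Proposal D 42. Proposal C eliminated.
Round 4: Proposal B 43, Proposal D 67. Proposal D has a majority (≥56).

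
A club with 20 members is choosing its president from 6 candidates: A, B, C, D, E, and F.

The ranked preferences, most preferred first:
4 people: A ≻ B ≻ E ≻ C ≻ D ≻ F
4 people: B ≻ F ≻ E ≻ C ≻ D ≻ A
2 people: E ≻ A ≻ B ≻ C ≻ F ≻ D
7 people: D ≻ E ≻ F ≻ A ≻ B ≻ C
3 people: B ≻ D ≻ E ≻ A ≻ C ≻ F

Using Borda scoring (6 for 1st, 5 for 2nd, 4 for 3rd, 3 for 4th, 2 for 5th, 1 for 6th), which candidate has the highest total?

E

A: 4×6 + 4×1 + 2×5 + 7×3 + 3×3 = 68
B: 4×5 + 4×6 + 2×4 + 7×2 + 3×6 = 84
C: 4×3 + 4×3 + 2×3 + 7×1 + 3×2 = 43
D: 4×2 + 4×2 + 2×1 + 7×6 + 3×5 = 75
E: 4×4 + 4×4 + 2×6 + 7×5 + 3×4 = 91
F: 4×1 + 4×5 + 2×2 + 7×4 + 3×1 = 59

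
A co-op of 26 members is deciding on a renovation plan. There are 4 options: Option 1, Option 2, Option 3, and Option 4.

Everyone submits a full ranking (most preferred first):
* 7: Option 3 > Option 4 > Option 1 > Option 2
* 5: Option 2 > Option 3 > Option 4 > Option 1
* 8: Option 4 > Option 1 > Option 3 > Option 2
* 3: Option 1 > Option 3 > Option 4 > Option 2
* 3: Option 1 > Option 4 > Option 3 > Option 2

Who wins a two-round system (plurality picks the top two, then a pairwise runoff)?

Option 3

Round 1 first-place votes: Option 1 6, Option 2 5, Option 3 7, Option 4 8. Option 4 and Option 3 advance.
Runoff: Option 4 is ranked above Option 3 on 11 ballots, Option 3 above Option 4 on 15.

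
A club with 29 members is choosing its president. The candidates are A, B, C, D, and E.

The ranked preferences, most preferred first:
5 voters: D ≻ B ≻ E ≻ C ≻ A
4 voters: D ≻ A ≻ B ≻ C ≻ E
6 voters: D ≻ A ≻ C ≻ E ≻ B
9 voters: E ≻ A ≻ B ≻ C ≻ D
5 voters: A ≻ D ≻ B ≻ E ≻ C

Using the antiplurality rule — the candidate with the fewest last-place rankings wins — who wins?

E

Last-place votes: A 5, B 6, C 5, D 9, E 4.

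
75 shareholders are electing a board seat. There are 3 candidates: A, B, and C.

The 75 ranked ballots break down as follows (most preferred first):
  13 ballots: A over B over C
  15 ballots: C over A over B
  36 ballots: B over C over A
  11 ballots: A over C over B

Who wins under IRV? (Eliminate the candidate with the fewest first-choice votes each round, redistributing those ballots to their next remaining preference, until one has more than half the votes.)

Round 1: A 24, B 36, C 15. C eliminated.
Round 2: A 39, B 36. A has a majority (≥38).

A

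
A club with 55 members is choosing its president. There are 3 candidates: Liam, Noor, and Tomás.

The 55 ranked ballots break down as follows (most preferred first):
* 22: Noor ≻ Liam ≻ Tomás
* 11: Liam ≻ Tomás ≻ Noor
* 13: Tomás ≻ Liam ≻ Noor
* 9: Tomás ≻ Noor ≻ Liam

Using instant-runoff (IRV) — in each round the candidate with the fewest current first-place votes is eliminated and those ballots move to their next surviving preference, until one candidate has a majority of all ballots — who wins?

Round 1: Liam 11, Noor 22, Tomás 22. Liam eliminated.
Round 2: Noor 22, Tomás 33. Tomás has a majority (≥28).

Tomás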